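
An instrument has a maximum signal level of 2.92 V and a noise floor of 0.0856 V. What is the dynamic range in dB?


Dynamic range = 20 * log10(Vmax / Vnoise).
DR = 20 * log10(2.92 / 0.0856)
DR = 20 * log10(34.11)
DR = 30.66 dB

30.66 dB


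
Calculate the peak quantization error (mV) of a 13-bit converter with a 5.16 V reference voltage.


The maximum quantization error is +/- LSB/2.
LSB = Vref / 2^n = 5.16 / 8192 = 0.00062988 V
Max error = LSB / 2 = 0.00062988 / 2 = 0.00031494 V
Max error = 0.3149 mV

0.3149 mV


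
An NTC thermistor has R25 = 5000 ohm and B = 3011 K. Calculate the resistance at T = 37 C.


NTC thermistor equation: Rt = R25 * exp(B * (1/T - 1/T25)).
T in Kelvin: 310.15 K, T25 = 298.15 K
1/T - 1/T25 = 1/310.15 - 1/298.15 = -0.00012977
B * (1/T - 1/T25) = 3011 * -0.00012977 = -0.3907
Rt = 5000 * exp(-0.3907) = 3382.8 ohm

3382.8 ohm


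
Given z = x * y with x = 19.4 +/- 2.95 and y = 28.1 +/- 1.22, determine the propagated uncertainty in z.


For a product z = x*y, the relative uncertainty is:
uz/z = sqrt((ux/x)^2 + (uy/y)^2)
Relative uncertainties: ux/x = 2.95/19.4 = 0.152062
uy/y = 1.22/28.1 = 0.043416
z = 19.4 * 28.1 = 545.1
uz = 545.1 * sqrt(0.152062^2 + 0.043416^2) = 86.208

86.208


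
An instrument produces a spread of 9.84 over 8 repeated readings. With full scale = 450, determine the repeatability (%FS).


Repeatability = (spread / full scale) * 100%.
R = (9.84 / 450) * 100
R = 2.187 %FS

2.187 %FS


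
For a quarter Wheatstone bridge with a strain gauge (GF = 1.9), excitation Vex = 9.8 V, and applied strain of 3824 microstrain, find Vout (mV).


Quarter bridge output: Vout = (GF * epsilon * Vex) / 4.
Vout = (1.9 * 3824e-6 * 9.8) / 4
Vout = 0.07120288 / 4 V
Vout = 0.01780072 V = 17.8007 mV

17.8007 mV


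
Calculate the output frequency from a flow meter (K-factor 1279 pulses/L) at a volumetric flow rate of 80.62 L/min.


Frequency = K * Q / 60 (converting L/min to L/s).
f = 1279 * 80.62 / 60
f = 103112.98 / 60
f = 1718.55 Hz

1718.55 Hz


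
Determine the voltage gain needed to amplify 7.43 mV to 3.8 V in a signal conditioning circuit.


Gain = Vout / Vin (converting to same units).
G = 3.8 V / 7.43 mV
G = 3800.0 mV / 7.43 mV
G = 511.44

511.44


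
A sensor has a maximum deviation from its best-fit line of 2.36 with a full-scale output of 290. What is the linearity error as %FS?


Linearity error = (max deviation / full scale) * 100%.
Linearity = (2.36 / 290) * 100
Linearity = 0.814 %FS

0.814 %FS


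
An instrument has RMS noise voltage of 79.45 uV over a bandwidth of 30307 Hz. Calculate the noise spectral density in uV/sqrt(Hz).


Noise spectral density = Vrms / sqrt(BW).
NSD = 79.45 / sqrt(30307)
NSD = 79.45 / 174.0891
NSD = 0.4564 uV/sqrt(Hz)

0.4564 uV/sqrt(Hz)


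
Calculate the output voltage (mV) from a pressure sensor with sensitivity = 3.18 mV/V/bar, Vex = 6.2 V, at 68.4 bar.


Output = sensitivity * Vex * P.
Vout = 3.18 * 6.2 * 68.4
Vout = 19.716 * 68.4
Vout = 1348.57 mV

1348.57 mV


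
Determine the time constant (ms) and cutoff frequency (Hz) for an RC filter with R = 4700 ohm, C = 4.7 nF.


Time constant: tau = R * C.
tau = 4700 * 4.70e-09 = 2.209e-05 s
tau = 0.0221 ms
Cutoff frequency: fc = 1 / (2*pi*R*C).
fc = 1 / (2*pi*2.209e-05) = 7204.84 Hz

tau = 0.0221 ms, fc = 7204.84 Hz


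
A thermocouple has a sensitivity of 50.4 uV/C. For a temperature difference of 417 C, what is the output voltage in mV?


The thermocouple output V = sensitivity * dT.
V = 50.4 uV/C * 417 C
V = 21016.8 uV
V = 21.017 mV

21.017 mV


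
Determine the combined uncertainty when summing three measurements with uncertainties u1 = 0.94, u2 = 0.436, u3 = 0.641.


For a sum of independent quantities, uc = sqrt(u1^2 + u2^2 + u3^2).
uc = sqrt(0.94^2 + 0.436^2 + 0.641^2)
uc = sqrt(0.8836 + 0.190096 + 0.410881)
uc = 1.2184

1.2184


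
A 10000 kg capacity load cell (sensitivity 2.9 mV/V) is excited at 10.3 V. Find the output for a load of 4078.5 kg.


Vout = rated_output * Vex * (load / capacity).
Vout = 2.9 * 10.3 * (4078.5 / 10000)
Vout = 2.9 * 10.3 * 0.40785
Vout = 12.182 mV

12.182 mV


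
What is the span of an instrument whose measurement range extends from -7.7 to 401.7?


Span = upper range - lower range.
Span = 401.7 - (-7.7)
Span = 409.4

409.4


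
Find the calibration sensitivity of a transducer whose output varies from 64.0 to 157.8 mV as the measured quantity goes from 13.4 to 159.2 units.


Sensitivity = (y2 - y1) / (x2 - x1).
S = (157.8 - 64.0) / (159.2 - 13.4)
S = 93.8 / 145.8
S = 0.6433 mV/unit

0.6433 mV/unit


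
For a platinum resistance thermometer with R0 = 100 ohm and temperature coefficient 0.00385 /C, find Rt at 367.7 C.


The RTD equation: Rt = R0 * (1 + alpha * T).
Rt = 100 * (1 + 0.00385 * 367.7)
Rt = 100 * (1 + 1.415645)
Rt = 100 * 2.415645
Rt = 241.565 ohm

241.565 ohm


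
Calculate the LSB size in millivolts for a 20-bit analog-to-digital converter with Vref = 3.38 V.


The resolution (LSB) of an ADC is Vref / 2^n.
LSB = 3.38 / 2^20
LSB = 3.38 / 1048576
LSB = 3.22e-06 V = 0.00322342 mV

0.00322342 mV


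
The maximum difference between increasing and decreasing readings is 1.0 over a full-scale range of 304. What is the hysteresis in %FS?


Hysteresis = (max difference / full scale) * 100%.
H = (1.0 / 304) * 100
H = 0.329 %FS

0.329 %FS


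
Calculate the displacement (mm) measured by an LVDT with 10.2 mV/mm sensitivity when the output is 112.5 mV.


Displacement = Vout / sensitivity.
d = 112.5 / 10.2
d = 11.029 mm

11.029 mm


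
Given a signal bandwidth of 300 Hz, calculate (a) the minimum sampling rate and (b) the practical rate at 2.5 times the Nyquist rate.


By Nyquist theorem, fs_min = 2 * fmax.
fs_min = 2 * 300 = 600 Hz
Practical rate = 2.5 * fs_min = 2.5 * 600 = 1500 Hz

fs_min = 600 Hz, fs_practical = 1500 Hz


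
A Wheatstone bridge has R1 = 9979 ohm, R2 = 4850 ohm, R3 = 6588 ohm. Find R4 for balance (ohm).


At balance: R1*R4 = R2*R3, so R4 = R2*R3/R1.
R4 = 4850 * 6588 / 9979
R4 = 31951800 / 9979
R4 = 3201.9 ohm

3201.9 ohm


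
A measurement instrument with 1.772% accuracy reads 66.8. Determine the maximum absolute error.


Absolute error = (accuracy% / 100) * reading.
Error = (1.772 / 100) * 66.8
Error = 0.01772 * 66.8
Error = 1.1837

1.1837


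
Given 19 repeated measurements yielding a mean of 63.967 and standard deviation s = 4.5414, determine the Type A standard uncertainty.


The standard uncertainty for Type A evaluation is u = s / sqrt(n).
u = 4.5414 / sqrt(19)
u = 4.5414 / 4.3589
u = 1.0419

1.0419


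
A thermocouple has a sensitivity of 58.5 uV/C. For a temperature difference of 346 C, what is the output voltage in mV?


The thermocouple output V = sensitivity * dT.
V = 58.5 uV/C * 346 C
V = 20241.0 uV
V = 20.241 mV

20.241 mV


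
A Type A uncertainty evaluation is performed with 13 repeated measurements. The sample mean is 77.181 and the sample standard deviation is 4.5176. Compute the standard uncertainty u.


The standard uncertainty for Type A evaluation is u = s / sqrt(n).
u = 4.5176 / sqrt(13)
u = 4.5176 / 3.6056
u = 1.253

1.253


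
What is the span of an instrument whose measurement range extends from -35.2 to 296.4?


Span = upper range - lower range.
Span = 296.4 - (-35.2)
Span = 331.6

331.6


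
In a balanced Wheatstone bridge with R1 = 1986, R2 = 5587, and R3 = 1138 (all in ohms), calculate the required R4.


At balance: R1*R4 = R2*R3, so R4 = R2*R3/R1.
R4 = 5587 * 1138 / 1986
R4 = 6358006 / 1986
R4 = 3201.41 ohm

3201.41 ohm


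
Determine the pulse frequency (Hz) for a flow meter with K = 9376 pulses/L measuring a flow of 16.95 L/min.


Frequency = K * Q / 60 (converting L/min to L/s).
f = 9376 * 16.95 / 60
f = 158923.2 / 60
f = 2648.72 Hz

2648.72 Hz


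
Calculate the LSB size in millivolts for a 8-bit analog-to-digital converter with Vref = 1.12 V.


The resolution (LSB) of an ADC is Vref / 2^n.
LSB = 1.12 / 2^8
LSB = 1.12 / 256
LSB = 0.004375 V = 4.375 mV

4.375 mV


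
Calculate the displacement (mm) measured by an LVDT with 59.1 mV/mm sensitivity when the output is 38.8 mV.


Displacement = Vout / sensitivity.
d = 38.8 / 59.1
d = 0.657 mm

0.657 mm


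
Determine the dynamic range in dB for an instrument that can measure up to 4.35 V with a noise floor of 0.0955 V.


Dynamic range = 20 * log10(Vmax / Vnoise).
DR = 20 * log10(4.35 / 0.0955)
DR = 20 * log10(45.55)
DR = 33.17 dB

33.17 dB


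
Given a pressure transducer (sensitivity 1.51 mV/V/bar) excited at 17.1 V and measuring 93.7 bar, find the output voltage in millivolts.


Output = sensitivity * Vex * P.
Vout = 1.51 * 17.1 * 93.7
Vout = 25.821 * 93.7
Vout = 2419.43 mV

2419.43 mV


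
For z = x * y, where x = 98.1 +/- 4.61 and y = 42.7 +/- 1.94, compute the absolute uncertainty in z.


For a product z = x*y, the relative uncertainty is:
uz/z = sqrt((ux/x)^2 + (uy/y)^2)
Relative uncertainties: ux/x = 4.61/98.1 = 0.046993
uy/y = 1.94/42.7 = 0.045433
z = 98.1 * 42.7 = 4188.9
uz = 4188.9 * sqrt(0.046993^2 + 0.045433^2) = 273.803

273.803


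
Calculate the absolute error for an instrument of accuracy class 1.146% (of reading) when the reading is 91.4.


Absolute error = (accuracy% / 100) * reading.
Error = (1.146 / 100) * 91.4
Error = 0.01146 * 91.4
Error = 1.0474

1.0474


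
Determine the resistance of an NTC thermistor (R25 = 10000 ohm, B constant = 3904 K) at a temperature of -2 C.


NTC thermistor equation: Rt = R25 * exp(B * (1/T - 1/T25)).
T in Kelvin: 271.15 K, T25 = 298.15 K
1/T - 1/T25 = 1/271.15 - 1/298.15 = 0.00033398
B * (1/T - 1/T25) = 3904 * 0.00033398 = 1.3039
Rt = 10000 * exp(1.3039) = 36834.7 ohm

36834.7 ohm


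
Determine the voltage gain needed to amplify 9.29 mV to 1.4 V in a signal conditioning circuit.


Gain = Vout / Vin (converting to same units).
G = 1.4 V / 9.29 mV
G = 1400.0 mV / 9.29 mV
G = 150.7

150.7


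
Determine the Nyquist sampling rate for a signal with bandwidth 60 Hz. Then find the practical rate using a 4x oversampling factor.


By Nyquist theorem, fs_min = 2 * fmax.
fs_min = 2 * 60 = 120 Hz
Practical rate = 4 * fs_min = 4 * 120 = 480 Hz

fs_min = 120 Hz, fs_practical = 480 Hz


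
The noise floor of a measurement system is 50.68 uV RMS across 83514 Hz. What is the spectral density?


Noise spectral density = Vrms / sqrt(BW).
NSD = 50.68 / sqrt(83514)
NSD = 50.68 / 288.9879
NSD = 0.1754 uV/sqrt(Hz)

0.1754 uV/sqrt(Hz)


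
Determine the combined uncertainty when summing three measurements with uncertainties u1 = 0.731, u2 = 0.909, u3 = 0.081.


For a sum of independent quantities, uc = sqrt(u1^2 + u2^2 + u3^2).
uc = sqrt(0.731^2 + 0.909^2 + 0.081^2)
uc = sqrt(0.534361 + 0.826281 + 0.006561)
uc = 1.1693

1.1693


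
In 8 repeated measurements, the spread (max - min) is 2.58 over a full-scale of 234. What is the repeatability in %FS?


Repeatability = (spread / full scale) * 100%.
R = (2.58 / 234) * 100
R = 1.103 %FS

1.103 %FS


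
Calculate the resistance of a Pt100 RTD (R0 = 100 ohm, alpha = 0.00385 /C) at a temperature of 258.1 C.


The RTD equation: Rt = R0 * (1 + alpha * T).
Rt = 100 * (1 + 0.00385 * 258.1)
Rt = 100 * (1 + 0.993685)
Rt = 100 * 1.993685
Rt = 199.369 ohm

199.369 ohm


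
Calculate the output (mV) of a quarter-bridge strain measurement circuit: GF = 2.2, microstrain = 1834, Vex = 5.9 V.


Quarter bridge output: Vout = (GF * epsilon * Vex) / 4.
Vout = (2.2 * 1834e-6 * 5.9) / 4
Vout = 0.02380532 / 4 V
Vout = 0.00595133 V = 5.9513 mV

5.9513 mV


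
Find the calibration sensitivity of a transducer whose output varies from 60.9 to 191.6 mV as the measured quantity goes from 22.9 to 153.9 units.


Sensitivity = (y2 - y1) / (x2 - x1).
S = (191.6 - 60.9) / (153.9 - 22.9)
S = 130.7 / 131.0
S = 0.9977 mV/unit

0.9977 mV/unit


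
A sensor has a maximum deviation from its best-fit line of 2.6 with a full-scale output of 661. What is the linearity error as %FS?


Linearity error = (max deviation / full scale) * 100%.
Linearity = (2.6 / 661) * 100
Linearity = 0.393 %FS

0.393 %FS


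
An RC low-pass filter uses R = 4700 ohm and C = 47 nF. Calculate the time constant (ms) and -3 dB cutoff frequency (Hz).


Time constant: tau = R * C.
tau = 4700 * 4.70e-08 = 0.0002209 s
tau = 0.2209 ms
Cutoff frequency: fc = 1 / (2*pi*R*C).
fc = 1 / (2*pi*0.0002209) = 720.48 Hz

tau = 0.2209 ms, fc = 720.48 Hz


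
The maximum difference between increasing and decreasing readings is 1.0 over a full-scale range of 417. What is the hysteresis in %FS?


Hysteresis = (max difference / full scale) * 100%.
H = (1.0 / 417) * 100
H = 0.24 %FS

0.24 %FS


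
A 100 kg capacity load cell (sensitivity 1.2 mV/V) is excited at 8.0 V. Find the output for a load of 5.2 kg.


Vout = rated_output * Vex * (load / capacity).
Vout = 1.2 * 8.0 * (5.2 / 100)
Vout = 1.2 * 8.0 * 0.052
Vout = 0.499 mV

0.499 mV


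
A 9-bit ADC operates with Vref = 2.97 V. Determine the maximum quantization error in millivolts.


The maximum quantization error is +/- LSB/2.
LSB = Vref / 2^n = 2.97 / 512 = 0.00580078 V
Max error = LSB / 2 = 0.00580078 / 2 = 0.00290039 V
Max error = 2.9004 mV

2.9004 mV


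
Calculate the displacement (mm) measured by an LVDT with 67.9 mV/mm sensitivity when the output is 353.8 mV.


Displacement = Vout / sensitivity.
d = 353.8 / 67.9
d = 5.211 mm

5.211 mm


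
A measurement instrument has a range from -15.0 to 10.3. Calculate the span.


Span = upper range - lower range.
Span = 10.3 - (-15.0)
Span = 25.3

25.3


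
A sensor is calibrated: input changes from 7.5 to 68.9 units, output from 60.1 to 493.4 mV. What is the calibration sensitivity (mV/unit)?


Sensitivity = (y2 - y1) / (x2 - x1).
S = (493.4 - 60.1) / (68.9 - 7.5)
S = 433.3 / 61.4
S = 7.057 mV/unit

7.057 mV/unit


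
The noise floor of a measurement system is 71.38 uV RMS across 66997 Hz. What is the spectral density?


Noise spectral density = Vrms / sqrt(BW).
NSD = 71.38 / sqrt(66997)
NSD = 71.38 / 258.8378
NSD = 0.2758 uV/sqrt(Hz)

0.2758 uV/sqrt(Hz)


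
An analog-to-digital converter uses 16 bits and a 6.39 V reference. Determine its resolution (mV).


The resolution (LSB) of an ADC is Vref / 2^n.
LSB = 6.39 / 2^16
LSB = 6.39 / 65536
LSB = 9.75e-05 V = 0.09750366 mV

0.09750366 mV


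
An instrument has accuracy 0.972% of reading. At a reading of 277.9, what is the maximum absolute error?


Absolute error = (accuracy% / 100) * reading.
Error = (0.972 / 100) * 277.9
Error = 0.00972 * 277.9
Error = 2.7012

2.7012


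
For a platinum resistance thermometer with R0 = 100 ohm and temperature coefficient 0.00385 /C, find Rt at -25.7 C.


The RTD equation: Rt = R0 * (1 + alpha * T).
Rt = 100 * (1 + 0.00385 * -25.7)
Rt = 100 * (1 + -0.098945)
Rt = 100 * 0.901055
Rt = 90.105 ohm

90.105 ohm


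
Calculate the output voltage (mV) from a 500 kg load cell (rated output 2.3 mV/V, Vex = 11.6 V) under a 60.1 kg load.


Vout = rated_output * Vex * (load / capacity).
Vout = 2.3 * 11.6 * (60.1 / 500)
Vout = 2.3 * 11.6 * 0.1202
Vout = 3.207 mV

3.207 mV


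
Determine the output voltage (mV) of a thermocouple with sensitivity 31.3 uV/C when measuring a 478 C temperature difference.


The thermocouple output V = sensitivity * dT.
V = 31.3 uV/C * 478 C
V = 14961.4 uV
V = 14.961 mV

14.961 mV


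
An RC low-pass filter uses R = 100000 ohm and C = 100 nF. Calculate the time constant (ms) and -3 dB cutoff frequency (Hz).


Time constant: tau = R * C.
tau = 100000 * 1.00e-07 = 0.01 s
tau = 10.0 ms
Cutoff frequency: fc = 1 / (2*pi*R*C).
fc = 1 / (2*pi*0.01) = 15.92 Hz

tau = 10.0 ms, fc = 15.92 Hz


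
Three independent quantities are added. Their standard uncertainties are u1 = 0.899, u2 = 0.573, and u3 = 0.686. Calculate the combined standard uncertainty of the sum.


For a sum of independent quantities, uc = sqrt(u1^2 + u2^2 + u3^2).
uc = sqrt(0.899^2 + 0.573^2 + 0.686^2)
uc = sqrt(0.808201 + 0.328329 + 0.470596)
uc = 1.2677

1.2677


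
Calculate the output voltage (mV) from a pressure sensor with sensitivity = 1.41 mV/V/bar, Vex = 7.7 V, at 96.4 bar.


Output = sensitivity * Vex * P.
Vout = 1.41 * 7.7 * 96.4
Vout = 10.857 * 96.4
Vout = 1046.61 mV

1046.61 mV


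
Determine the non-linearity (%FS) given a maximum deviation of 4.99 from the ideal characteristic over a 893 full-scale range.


Linearity error = (max deviation / full scale) * 100%.
Linearity = (4.99 / 893) * 100
Linearity = 0.559 %FS

0.559 %FS


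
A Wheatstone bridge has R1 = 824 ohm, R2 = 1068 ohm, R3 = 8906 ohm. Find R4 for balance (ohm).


At balance: R1*R4 = R2*R3, so R4 = R2*R3/R1.
R4 = 1068 * 8906 / 824
R4 = 9511608 / 824
R4 = 11543.21 ohm

11543.21 ohm


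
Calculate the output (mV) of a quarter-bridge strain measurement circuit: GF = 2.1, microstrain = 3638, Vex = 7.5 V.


Quarter bridge output: Vout = (GF * epsilon * Vex) / 4.
Vout = (2.1 * 3638e-6 * 7.5) / 4
Vout = 0.0572985 / 4 V
Vout = 0.01432462 V = 14.3246 mV

14.3246 mV


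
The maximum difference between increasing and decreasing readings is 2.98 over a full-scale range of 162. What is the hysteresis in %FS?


Hysteresis = (max difference / full scale) * 100%.
H = (2.98 / 162) * 100
H = 1.84 %FS

1.84 %FS


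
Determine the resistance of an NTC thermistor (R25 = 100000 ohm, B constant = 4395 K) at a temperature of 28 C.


NTC thermistor equation: Rt = R25 * exp(B * (1/T - 1/T25)).
T in Kelvin: 301.15 K, T25 = 298.15 K
1/T - 1/T25 = 1/301.15 - 1/298.15 = -3.341e-05
B * (1/T - 1/T25) = 4395 * -3.341e-05 = -0.1468
Rt = 100000 * exp(-0.1468) = 86342.7 ohm

86342.7 ohm


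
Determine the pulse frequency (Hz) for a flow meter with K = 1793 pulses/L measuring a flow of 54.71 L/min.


Frequency = K * Q / 60 (converting L/min to L/s).
f = 1793 * 54.71 / 60
f = 98095.03 / 60
f = 1634.92 Hz

1634.92 Hz


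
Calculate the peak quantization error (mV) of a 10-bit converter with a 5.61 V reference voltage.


The maximum quantization error is +/- LSB/2.
LSB = Vref / 2^n = 5.61 / 1024 = 0.00547852 V
Max error = LSB / 2 = 0.00547852 / 2 = 0.00273926 V
Max error = 2.7393 mV

2.7393 mV


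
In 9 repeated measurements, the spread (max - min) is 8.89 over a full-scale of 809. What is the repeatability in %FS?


Repeatability = (spread / full scale) * 100%.
R = (8.89 / 809) * 100
R = 1.099 %FS

1.099 %FS


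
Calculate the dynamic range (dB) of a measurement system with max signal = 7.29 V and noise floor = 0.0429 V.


Dynamic range = 20 * log10(Vmax / Vnoise).
DR = 20 * log10(7.29 / 0.0429)
DR = 20 * log10(169.93)
DR = 44.61 dB

44.61 dB


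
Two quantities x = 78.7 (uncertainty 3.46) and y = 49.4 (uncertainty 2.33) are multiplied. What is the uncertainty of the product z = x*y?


For a product z = x*y, the relative uncertainty is:
uz/z = sqrt((ux/x)^2 + (uy/y)^2)
Relative uncertainties: ux/x = 3.46/78.7 = 0.043964
uy/y = 2.33/49.4 = 0.047166
z = 78.7 * 49.4 = 3887.8
uz = 3887.8 * sqrt(0.043964^2 + 0.047166^2) = 250.679

250.679


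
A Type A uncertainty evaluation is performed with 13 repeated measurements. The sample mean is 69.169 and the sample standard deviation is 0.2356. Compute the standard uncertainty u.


The standard uncertainty for Type A evaluation is u = s / sqrt(n).
u = 0.2356 / sqrt(13)
u = 0.2356 / 3.6056
u = 0.0653

0.0653


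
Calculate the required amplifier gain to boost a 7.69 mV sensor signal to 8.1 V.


Gain = Vout / Vin (converting to same units).
G = 8.1 V / 7.69 mV
G = 8100.0 mV / 7.69 mV
G = 1053.32

1053.32


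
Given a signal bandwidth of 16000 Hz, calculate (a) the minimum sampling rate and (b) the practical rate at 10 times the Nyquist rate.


By Nyquist theorem, fs_min = 2 * fmax.
fs_min = 2 * 16000 = 32000 Hz
Practical rate = 10 * fs_min = 10 * 32000 = 320000 Hz

fs_min = 32000 Hz, fs_practical = 320000 Hz


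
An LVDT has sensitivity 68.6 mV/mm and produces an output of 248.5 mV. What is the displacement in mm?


Displacement = Vout / sensitivity.
d = 248.5 / 68.6
d = 3.622 mm

3.622 mm


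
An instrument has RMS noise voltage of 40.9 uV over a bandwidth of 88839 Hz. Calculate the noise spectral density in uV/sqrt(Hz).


Noise spectral density = Vrms / sqrt(BW).
NSD = 40.9 / sqrt(88839)
NSD = 40.9 / 298.0587
NSD = 0.1372 uV/sqrt(Hz)

0.1372 uV/sqrt(Hz)


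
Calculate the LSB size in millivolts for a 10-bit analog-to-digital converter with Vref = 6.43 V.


The resolution (LSB) of an ADC is Vref / 2^n.
LSB = 6.43 / 2^10
LSB = 6.43 / 1024
LSB = 0.0062793 V = 6.27929688 mV

6.27929688 mV


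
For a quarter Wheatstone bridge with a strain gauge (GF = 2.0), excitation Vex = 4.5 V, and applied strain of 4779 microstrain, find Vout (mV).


Quarter bridge output: Vout = (GF * epsilon * Vex) / 4.
Vout = (2.0 * 4779e-6 * 4.5) / 4
Vout = 0.043011 / 4 V
Vout = 0.01075275 V = 10.7527 mV

10.7527 mV


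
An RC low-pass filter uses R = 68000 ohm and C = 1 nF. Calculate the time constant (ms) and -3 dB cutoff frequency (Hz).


Time constant: tau = R * C.
tau = 68000 * 1.00e-09 = 6.8e-05 s
tau = 0.068 ms
Cutoff frequency: fc = 1 / (2*pi*R*C).
fc = 1 / (2*pi*6.8e-05) = 2340.51 Hz

tau = 0.068 ms, fc = 2340.51 Hz


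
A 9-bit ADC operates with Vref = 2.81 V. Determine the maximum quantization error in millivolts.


The maximum quantization error is +/- LSB/2.
LSB = Vref / 2^n = 2.81 / 512 = 0.00548828 V
Max error = LSB / 2 = 0.00548828 / 2 = 0.00274414 V
Max error = 2.7441 mV

2.7441 mV


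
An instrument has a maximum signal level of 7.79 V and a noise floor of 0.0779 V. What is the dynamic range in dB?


Dynamic range = 20 * log10(Vmax / Vnoise).
DR = 20 * log10(7.79 / 0.0779)
DR = 20 * log10(100.0)
DR = 40.0 dB

40.0 dB


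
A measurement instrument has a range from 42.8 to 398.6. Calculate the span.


Span = upper range - lower range.
Span = 398.6 - (42.8)
Span = 355.8

355.8


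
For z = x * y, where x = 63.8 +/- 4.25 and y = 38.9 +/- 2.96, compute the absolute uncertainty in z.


For a product z = x*y, the relative uncertainty is:
uz/z = sqrt((ux/x)^2 + (uy/y)^2)
Relative uncertainties: ux/x = 4.25/63.8 = 0.066614
uy/y = 2.96/38.9 = 0.076093
z = 63.8 * 38.9 = 2481.8
uz = 2481.8 * sqrt(0.066614^2 + 0.076093^2) = 250.99

250.99


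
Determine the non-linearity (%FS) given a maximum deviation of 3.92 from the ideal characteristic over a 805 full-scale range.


Linearity error = (max deviation / full scale) * 100%.
Linearity = (3.92 / 805) * 100
Linearity = 0.487 %FS

0.487 %FS


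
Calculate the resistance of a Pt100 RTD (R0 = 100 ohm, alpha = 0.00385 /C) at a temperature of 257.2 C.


The RTD equation: Rt = R0 * (1 + alpha * T).
Rt = 100 * (1 + 0.00385 * 257.2)
Rt = 100 * (1 + 0.99022)
Rt = 100 * 1.99022
Rt = 199.022 ohm

199.022 ohm


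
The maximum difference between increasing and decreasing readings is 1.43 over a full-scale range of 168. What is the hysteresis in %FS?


Hysteresis = (max difference / full scale) * 100%.
H = (1.43 / 168) * 100
H = 0.851 %FS

0.851 %FS


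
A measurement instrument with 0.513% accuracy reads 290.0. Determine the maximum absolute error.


Absolute error = (accuracy% / 100) * reading.
Error = (0.513 / 100) * 290.0
Error = 0.00513 * 290.0
Error = 1.4877

1.4877


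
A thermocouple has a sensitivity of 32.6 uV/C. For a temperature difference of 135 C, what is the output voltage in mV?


The thermocouple output V = sensitivity * dT.
V = 32.6 uV/C * 135 C
V = 4401.0 uV
V = 4.401 mV

4.401 mV


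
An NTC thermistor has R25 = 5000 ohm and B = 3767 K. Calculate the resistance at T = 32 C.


NTC thermistor equation: Rt = R25 * exp(B * (1/T - 1/T25)).
T in Kelvin: 305.15 K, T25 = 298.15 K
1/T - 1/T25 = 1/305.15 - 1/298.15 = -7.694e-05
B * (1/T - 1/T25) = 3767 * -7.694e-05 = -0.2898
Rt = 5000 * exp(-0.2898) = 3741.9 ohm

3741.9 ohm


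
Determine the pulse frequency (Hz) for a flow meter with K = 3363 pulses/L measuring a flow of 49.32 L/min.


Frequency = K * Q / 60 (converting L/min to L/s).
f = 3363 * 49.32 / 60
f = 165863.16 / 60
f = 2764.39 Hz

2764.39 Hz


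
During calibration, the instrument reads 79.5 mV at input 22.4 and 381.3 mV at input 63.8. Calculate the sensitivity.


Sensitivity = (y2 - y1) / (x2 - x1).
S = (381.3 - 79.5) / (63.8 - 22.4)
S = 301.8 / 41.4
S = 7.2899 mV/unit

7.2899 mV/unit


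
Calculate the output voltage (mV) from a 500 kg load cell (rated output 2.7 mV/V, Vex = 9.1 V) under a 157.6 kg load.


Vout = rated_output * Vex * (load / capacity).
Vout = 2.7 * 9.1 * (157.6 / 500)
Vout = 2.7 * 9.1 * 0.3152
Vout = 7.744 mV

7.744 mV


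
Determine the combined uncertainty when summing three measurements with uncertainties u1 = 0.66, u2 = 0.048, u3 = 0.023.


For a sum of independent quantities, uc = sqrt(u1^2 + u2^2 + u3^2).
uc = sqrt(0.66^2 + 0.048^2 + 0.023^2)
uc = sqrt(0.4356 + 0.002304 + 0.000529)
uc = 0.6621

0.6621


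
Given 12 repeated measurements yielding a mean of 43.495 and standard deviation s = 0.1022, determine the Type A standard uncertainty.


The standard uncertainty for Type A evaluation is u = s / sqrt(n).
u = 0.1022 / sqrt(12)
u = 0.1022 / 3.4641
u = 0.0295

0.0295


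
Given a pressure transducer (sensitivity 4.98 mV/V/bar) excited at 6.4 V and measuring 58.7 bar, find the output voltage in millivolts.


Output = sensitivity * Vex * P.
Vout = 4.98 * 6.4 * 58.7
Vout = 31.872 * 58.7
Vout = 1870.89 mV

1870.89 mV


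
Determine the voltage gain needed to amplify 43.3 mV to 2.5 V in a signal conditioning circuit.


Gain = Vout / Vin (converting to same units).
G = 2.5 V / 43.3 mV
G = 2500.0 mV / 43.3 mV
G = 57.74

57.74


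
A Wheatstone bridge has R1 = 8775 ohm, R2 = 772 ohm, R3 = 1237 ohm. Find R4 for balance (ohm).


At balance: R1*R4 = R2*R3, so R4 = R2*R3/R1.
R4 = 772 * 1237 / 8775
R4 = 954964 / 8775
R4 = 108.83 ohm

108.83 ohm


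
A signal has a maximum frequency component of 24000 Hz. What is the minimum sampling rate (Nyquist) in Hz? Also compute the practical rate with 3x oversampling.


By Nyquist theorem, fs_min = 2 * fmax.
fs_min = 2 * 24000 = 48000 Hz
Practical rate = 3 * fs_min = 3 * 48000 = 144000 Hz

fs_min = 48000 Hz, fs_practical = 144000 Hz


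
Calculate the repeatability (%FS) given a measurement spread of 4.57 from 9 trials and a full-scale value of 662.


Repeatability = (spread / full scale) * 100%.
R = (4.57 / 662) * 100
R = 0.69 %FS

0.69 %FS


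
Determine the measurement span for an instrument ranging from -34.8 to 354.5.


Span = upper range - lower range.
Span = 354.5 - (-34.8)
Span = 389.3

389.3


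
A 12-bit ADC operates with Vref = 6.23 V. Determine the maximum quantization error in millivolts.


The maximum quantization error is +/- LSB/2.
LSB = Vref / 2^n = 6.23 / 4096 = 0.001521 V
Max error = LSB / 2 = 0.001521 / 2 = 0.0007605 V
Max error = 0.7605 mV

0.7605 mV


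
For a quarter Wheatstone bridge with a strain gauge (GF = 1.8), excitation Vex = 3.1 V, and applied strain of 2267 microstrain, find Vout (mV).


Quarter bridge output: Vout = (GF * epsilon * Vex) / 4.
Vout = (1.8 * 2267e-6 * 3.1) / 4
Vout = 0.01264986 / 4 V
Vout = 0.00316246 V = 3.1625 mV

3.1625 mV


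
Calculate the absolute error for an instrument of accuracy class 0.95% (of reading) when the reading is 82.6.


Absolute error = (accuracy% / 100) * reading.
Error = (0.95 / 100) * 82.6
Error = 0.0095 * 82.6
Error = 0.7847

0.7847


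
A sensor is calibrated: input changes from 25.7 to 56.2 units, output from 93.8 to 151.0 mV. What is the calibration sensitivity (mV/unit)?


Sensitivity = (y2 - y1) / (x2 - x1).
S = (151.0 - 93.8) / (56.2 - 25.7)
S = 57.2 / 30.5
S = 1.8754 mV/unit

1.8754 mV/unit


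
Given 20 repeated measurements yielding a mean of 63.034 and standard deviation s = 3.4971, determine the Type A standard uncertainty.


The standard uncertainty for Type A evaluation is u = s / sqrt(n).
u = 3.4971 / sqrt(20)
u = 3.4971 / 4.4721
u = 0.782

0.782


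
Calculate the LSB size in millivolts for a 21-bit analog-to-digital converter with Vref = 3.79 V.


The resolution (LSB) of an ADC is Vref / 2^n.
LSB = 3.79 / 2^21
LSB = 3.79 / 2097152
LSB = 1.81e-06 V = 0.00180721 mV

0.00180721 mV


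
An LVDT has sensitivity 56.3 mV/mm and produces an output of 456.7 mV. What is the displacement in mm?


Displacement = Vout / sensitivity.
d = 456.7 / 56.3
d = 8.112 mm

8.112 mm


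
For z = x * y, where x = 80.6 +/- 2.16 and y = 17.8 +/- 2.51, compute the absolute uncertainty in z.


For a product z = x*y, the relative uncertainty is:
uz/z = sqrt((ux/x)^2 + (uy/y)^2)
Relative uncertainties: ux/x = 2.16/80.6 = 0.026799
uy/y = 2.51/17.8 = 0.141011
z = 80.6 * 17.8 = 1434.7
uz = 1434.7 * sqrt(0.026799^2 + 0.141011^2) = 205.927

205.927


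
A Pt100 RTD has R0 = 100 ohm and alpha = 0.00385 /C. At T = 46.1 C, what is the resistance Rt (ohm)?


The RTD equation: Rt = R0 * (1 + alpha * T).
Rt = 100 * (1 + 0.00385 * 46.1)
Rt = 100 * (1 + 0.177485)
Rt = 100 * 1.177485
Rt = 117.748 ohm

117.748 ohm


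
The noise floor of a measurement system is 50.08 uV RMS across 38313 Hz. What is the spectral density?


Noise spectral density = Vrms / sqrt(BW).
NSD = 50.08 / sqrt(38313)
NSD = 50.08 / 195.7371
NSD = 0.2559 uV/sqrt(Hz)

0.2559 uV/sqrt(Hz)


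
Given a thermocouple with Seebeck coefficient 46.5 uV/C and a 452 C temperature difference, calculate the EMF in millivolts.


The thermocouple output V = sensitivity * dT.
V = 46.5 uV/C * 452 C
V = 21018.0 uV
V = 21.018 mV

21.018 mV


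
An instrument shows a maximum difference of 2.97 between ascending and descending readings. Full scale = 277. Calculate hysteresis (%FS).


Hysteresis = (max difference / full scale) * 100%.
H = (2.97 / 277) * 100
H = 1.072 %FS

1.072 %FS


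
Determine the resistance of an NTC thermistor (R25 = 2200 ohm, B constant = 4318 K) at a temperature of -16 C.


NTC thermistor equation: Rt = R25 * exp(B * (1/T - 1/T25)).
T in Kelvin: 257.15 K, T25 = 298.15 K
1/T - 1/T25 = 1/257.15 - 1/298.15 = 0.00053476
B * (1/T - 1/T25) = 4318 * 0.00053476 = 2.3091
Rt = 2200 * exp(2.3091) = 22144.1 ohm

22144.1 ohm


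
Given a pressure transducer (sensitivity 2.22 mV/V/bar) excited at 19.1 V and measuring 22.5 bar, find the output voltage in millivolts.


Output = sensitivity * Vex * P.
Vout = 2.22 * 19.1 * 22.5
Vout = 42.402 * 22.5
Vout = 954.05 mV

954.05 mV


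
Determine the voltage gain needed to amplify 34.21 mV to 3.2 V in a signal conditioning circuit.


Gain = Vout / Vin (converting to same units).
G = 3.2 V / 34.21 mV
G = 3200.0 mV / 34.21 mV
G = 93.54

93.54


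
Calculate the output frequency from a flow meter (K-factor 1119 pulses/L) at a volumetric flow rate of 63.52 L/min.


Frequency = K * Q / 60 (converting L/min to L/s).
f = 1119 * 63.52 / 60
f = 71078.88 / 60
f = 1184.65 Hz

1184.65 Hz


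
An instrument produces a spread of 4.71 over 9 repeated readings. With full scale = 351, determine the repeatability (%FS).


Repeatability = (spread / full scale) * 100%.
R = (4.71 / 351) * 100
R = 1.342 %FS

1.342 %FS


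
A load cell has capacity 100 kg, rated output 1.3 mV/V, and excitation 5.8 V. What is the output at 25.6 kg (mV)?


Vout = rated_output * Vex * (load / capacity).
Vout = 1.3 * 5.8 * (25.6 / 100)
Vout = 1.3 * 5.8 * 0.256
Vout = 1.93 mV

1.93 mV


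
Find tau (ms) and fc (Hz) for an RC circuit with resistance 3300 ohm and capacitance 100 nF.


Time constant: tau = R * C.
tau = 3300 * 1.00e-07 = 0.00033 s
tau = 0.33 ms
Cutoff frequency: fc = 1 / (2*pi*R*C).
fc = 1 / (2*pi*0.00033) = 482.29 Hz

tau = 0.33 ms, fc = 482.29 Hz


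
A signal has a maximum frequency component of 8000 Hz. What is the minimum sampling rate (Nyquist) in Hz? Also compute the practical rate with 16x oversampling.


By Nyquist theorem, fs_min = 2 * fmax.
fs_min = 2 * 8000 = 16000 Hz
Practical rate = 16 * fs_min = 16 * 16000 = 256000 Hz

fs_min = 16000 Hz, fs_practical = 256000 Hz


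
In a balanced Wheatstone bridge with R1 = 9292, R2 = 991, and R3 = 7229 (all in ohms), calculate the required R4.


At balance: R1*R4 = R2*R3, so R4 = R2*R3/R1.
R4 = 991 * 7229 / 9292
R4 = 7163939 / 9292
R4 = 770.98 ohm

770.98 ohm


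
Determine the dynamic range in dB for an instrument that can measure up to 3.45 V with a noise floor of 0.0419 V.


Dynamic range = 20 * log10(Vmax / Vnoise).
DR = 20 * log10(3.45 / 0.0419)
DR = 20 * log10(82.34)
DR = 38.31 dB

38.31 dB


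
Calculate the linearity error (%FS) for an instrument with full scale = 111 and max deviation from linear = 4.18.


Linearity error = (max deviation / full scale) * 100%.
Linearity = (4.18 / 111) * 100
Linearity = 3.766 %FS

3.766 %FS


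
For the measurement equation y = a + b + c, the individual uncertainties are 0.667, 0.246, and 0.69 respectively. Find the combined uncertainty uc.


For a sum of independent quantities, uc = sqrt(u1^2 + u2^2 + u3^2).
uc = sqrt(0.667^2 + 0.246^2 + 0.69^2)
uc = sqrt(0.444889 + 0.060516 + 0.4761)
uc = 0.9907

0.9907


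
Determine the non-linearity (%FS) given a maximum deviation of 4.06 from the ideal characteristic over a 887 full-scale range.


Linearity error = (max deviation / full scale) * 100%.
Linearity = (4.06 / 887) * 100
Linearity = 0.458 %FS

0.458 %FS


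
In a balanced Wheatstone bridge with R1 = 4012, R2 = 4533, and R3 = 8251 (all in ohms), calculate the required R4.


At balance: R1*R4 = R2*R3, so R4 = R2*R3/R1.
R4 = 4533 * 8251 / 4012
R4 = 37401783 / 4012
R4 = 9322.48 ohm

9322.48 ohm


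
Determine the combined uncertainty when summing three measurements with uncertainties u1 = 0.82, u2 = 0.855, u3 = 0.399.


For a sum of independent quantities, uc = sqrt(u1^2 + u2^2 + u3^2).
uc = sqrt(0.82^2 + 0.855^2 + 0.399^2)
uc = sqrt(0.6724 + 0.731025 + 0.159201)
uc = 1.2501

1.2501


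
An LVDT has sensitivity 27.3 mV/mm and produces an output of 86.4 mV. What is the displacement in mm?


Displacement = Vout / sensitivity.
d = 86.4 / 27.3
d = 3.165 mm

3.165 mm


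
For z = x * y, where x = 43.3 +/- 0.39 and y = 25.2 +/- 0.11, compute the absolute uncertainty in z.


For a product z = x*y, the relative uncertainty is:
uz/z = sqrt((ux/x)^2 + (uy/y)^2)
Relative uncertainties: ux/x = 0.39/43.3 = 0.009007
uy/y = 0.11/25.2 = 0.004365
z = 43.3 * 25.2 = 1091.2
uz = 1091.2 * sqrt(0.009007^2 + 0.004365^2) = 10.921

10.921


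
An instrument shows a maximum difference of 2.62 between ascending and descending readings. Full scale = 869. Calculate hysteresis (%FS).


Hysteresis = (max difference / full scale) * 100%.
H = (2.62 / 869) * 100
H = 0.301 %FS

0.301 %FS


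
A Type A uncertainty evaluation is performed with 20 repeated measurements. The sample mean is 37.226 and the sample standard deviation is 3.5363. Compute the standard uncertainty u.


The standard uncertainty for Type A evaluation is u = s / sqrt(n).
u = 3.5363 / sqrt(20)
u = 3.5363 / 4.4721
u = 0.7907

0.7907


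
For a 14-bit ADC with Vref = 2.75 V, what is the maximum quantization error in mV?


The maximum quantization error is +/- LSB/2.
LSB = Vref / 2^n = 2.75 / 16384 = 0.00016785 V
Max error = LSB / 2 = 0.00016785 / 2 = 8.392e-05 V
Max error = 0.0839 mV

0.0839 mV


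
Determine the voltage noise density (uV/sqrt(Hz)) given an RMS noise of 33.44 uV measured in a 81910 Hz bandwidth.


Noise spectral density = Vrms / sqrt(BW).
NSD = 33.44 / sqrt(81910)
NSD = 33.44 / 286.1992
NSD = 0.1168 uV/sqrt(Hz)

0.1168 uV/sqrt(Hz)


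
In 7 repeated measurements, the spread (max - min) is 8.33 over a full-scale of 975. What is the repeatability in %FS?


Repeatability = (spread / full scale) * 100%.
R = (8.33 / 975) * 100
R = 0.854 %FS

0.854 %FS


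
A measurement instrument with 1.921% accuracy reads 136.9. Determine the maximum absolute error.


Absolute error = (accuracy% / 100) * reading.
Error = (1.921 / 100) * 136.9
Error = 0.01921 * 136.9
Error = 2.6298

2.6298


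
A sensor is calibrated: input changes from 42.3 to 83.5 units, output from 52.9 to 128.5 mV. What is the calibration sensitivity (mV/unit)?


Sensitivity = (y2 - y1) / (x2 - x1).
S = (128.5 - 52.9) / (83.5 - 42.3)
S = 75.6 / 41.2
S = 1.835 mV/unit

1.835 mV/unit


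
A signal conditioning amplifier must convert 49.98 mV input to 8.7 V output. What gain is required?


Gain = Vout / Vin (converting to same units).
G = 8.7 V / 49.98 mV
G = 8700.0 mV / 49.98 mV
G = 174.07

174.07


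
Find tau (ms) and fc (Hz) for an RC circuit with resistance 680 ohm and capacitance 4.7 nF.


Time constant: tau = R * C.
tau = 680 * 4.70e-09 = 3.196e-06 s
tau = 0.0032 ms
Cutoff frequency: fc = 1 / (2*pi*R*C).
fc = 1 / (2*pi*3.196e-06) = 49798.17 Hz

tau = 0.0032 ms, fc = 49798.17 Hz


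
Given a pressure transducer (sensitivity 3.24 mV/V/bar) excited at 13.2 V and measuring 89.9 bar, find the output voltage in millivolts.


Output = sensitivity * Vex * P.
Vout = 3.24 * 13.2 * 89.9
Vout = 42.768 * 89.9
Vout = 3844.84 mV

3844.84 mV


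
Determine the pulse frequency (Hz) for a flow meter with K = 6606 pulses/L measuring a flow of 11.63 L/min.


Frequency = K * Q / 60 (converting L/min to L/s).
f = 6606 * 11.63 / 60
f = 76827.78 / 60
f = 1280.46 Hz

1280.46 Hz


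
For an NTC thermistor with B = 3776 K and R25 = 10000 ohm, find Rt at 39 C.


NTC thermistor equation: Rt = R25 * exp(B * (1/T - 1/T25)).
T in Kelvin: 312.15 K, T25 = 298.15 K
1/T - 1/T25 = 1/312.15 - 1/298.15 = -0.00015043
B * (1/T - 1/T25) = 3776 * -0.00015043 = -0.568
Rt = 10000 * exp(-0.568) = 5666.5 ohm

5666.5 ohm


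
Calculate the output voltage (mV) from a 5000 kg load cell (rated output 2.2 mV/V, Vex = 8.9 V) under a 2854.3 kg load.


Vout = rated_output * Vex * (load / capacity).
Vout = 2.2 * 8.9 * (2854.3 / 5000)
Vout = 2.2 * 8.9 * 0.57086
Vout = 11.177 mV

11.177 mV


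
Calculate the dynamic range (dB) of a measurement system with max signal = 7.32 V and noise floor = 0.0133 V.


Dynamic range = 20 * log10(Vmax / Vnoise).
DR = 20 * log10(7.32 / 0.0133)
DR = 20 * log10(550.38)
DR = 54.81 dB

54.81 dB


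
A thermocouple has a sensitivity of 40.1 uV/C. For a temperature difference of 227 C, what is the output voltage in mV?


The thermocouple output V = sensitivity * dT.
V = 40.1 uV/C * 227 C
V = 9102.7 uV
V = 9.103 mV

9.103 mV


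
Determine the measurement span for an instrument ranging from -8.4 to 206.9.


Span = upper range - lower range.
Span = 206.9 - (-8.4)
Span = 215.3

215.3


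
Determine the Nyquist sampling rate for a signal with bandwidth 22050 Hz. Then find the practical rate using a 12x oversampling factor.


By Nyquist theorem, fs_min = 2 * fmax.
fs_min = 2 * 22050 = 44100 Hz
Practical rate = 12 * fs_min = 12 * 44100 = 529200 Hz

fs_min = 44100 Hz, fs_practical = 529200 Hz


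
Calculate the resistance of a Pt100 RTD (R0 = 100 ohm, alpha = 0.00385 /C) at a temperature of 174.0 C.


The RTD equation: Rt = R0 * (1 + alpha * T).
Rt = 100 * (1 + 0.00385 * 174.0)
Rt = 100 * (1 + 0.6699)
Rt = 100 * 1.6699
Rt = 166.99 ohm

166.99 ohm


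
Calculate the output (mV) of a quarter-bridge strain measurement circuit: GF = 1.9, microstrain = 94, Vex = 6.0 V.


Quarter bridge output: Vout = (GF * epsilon * Vex) / 4.
Vout = (1.9 * 94e-6 * 6.0) / 4
Vout = 0.0010716 / 4 V
Vout = 0.0002679 V = 0.2679 mV

0.2679 mV


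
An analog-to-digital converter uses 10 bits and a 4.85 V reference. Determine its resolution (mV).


The resolution (LSB) of an ADC is Vref / 2^n.
LSB = 4.85 / 2^10
LSB = 4.85 / 1024
LSB = 0.00473633 V = 4.73632812 mV

4.73632812 mV


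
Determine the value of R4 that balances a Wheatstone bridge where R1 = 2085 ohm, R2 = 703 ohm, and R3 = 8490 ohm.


At balance: R1*R4 = R2*R3, so R4 = R2*R3/R1.
R4 = 703 * 8490 / 2085
R4 = 5968470 / 2085
R4 = 2862.58 ohm

2862.58 ohm
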